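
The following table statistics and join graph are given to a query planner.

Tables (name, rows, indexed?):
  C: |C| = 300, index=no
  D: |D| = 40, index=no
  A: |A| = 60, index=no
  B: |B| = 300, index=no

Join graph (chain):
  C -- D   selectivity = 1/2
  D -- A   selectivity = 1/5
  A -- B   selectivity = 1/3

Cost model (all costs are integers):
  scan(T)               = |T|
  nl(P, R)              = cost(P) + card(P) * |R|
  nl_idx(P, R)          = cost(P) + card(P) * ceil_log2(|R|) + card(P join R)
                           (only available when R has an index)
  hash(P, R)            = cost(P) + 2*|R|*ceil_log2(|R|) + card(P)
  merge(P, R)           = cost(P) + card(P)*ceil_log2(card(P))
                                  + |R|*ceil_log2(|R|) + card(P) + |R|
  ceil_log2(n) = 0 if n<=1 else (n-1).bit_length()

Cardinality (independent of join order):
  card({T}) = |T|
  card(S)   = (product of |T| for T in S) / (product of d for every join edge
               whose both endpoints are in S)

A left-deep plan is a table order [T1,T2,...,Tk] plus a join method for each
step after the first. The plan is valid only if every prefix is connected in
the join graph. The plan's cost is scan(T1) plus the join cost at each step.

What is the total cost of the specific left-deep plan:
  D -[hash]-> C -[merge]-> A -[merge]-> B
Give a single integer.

step 1: scan D: cost=40, card=40
step 2: join C via hash
    card(P join C) = 40*300/(2) = 6000
    cost = 40 + 2*300*9 + 40 = 5480
step 3: join A via merge
    card(P join A) = 6000*60/(5) = 72000
    cost = 5480 + 6000*13 + 60*6 + 6000 + 60 = 89900
step 4: join B via merge
    card(P join B) = 72000*300/(3) = 7200000
    cost = 89900 + 72000*17 + 300*9 + 72000 + 300 = 1388900

1388900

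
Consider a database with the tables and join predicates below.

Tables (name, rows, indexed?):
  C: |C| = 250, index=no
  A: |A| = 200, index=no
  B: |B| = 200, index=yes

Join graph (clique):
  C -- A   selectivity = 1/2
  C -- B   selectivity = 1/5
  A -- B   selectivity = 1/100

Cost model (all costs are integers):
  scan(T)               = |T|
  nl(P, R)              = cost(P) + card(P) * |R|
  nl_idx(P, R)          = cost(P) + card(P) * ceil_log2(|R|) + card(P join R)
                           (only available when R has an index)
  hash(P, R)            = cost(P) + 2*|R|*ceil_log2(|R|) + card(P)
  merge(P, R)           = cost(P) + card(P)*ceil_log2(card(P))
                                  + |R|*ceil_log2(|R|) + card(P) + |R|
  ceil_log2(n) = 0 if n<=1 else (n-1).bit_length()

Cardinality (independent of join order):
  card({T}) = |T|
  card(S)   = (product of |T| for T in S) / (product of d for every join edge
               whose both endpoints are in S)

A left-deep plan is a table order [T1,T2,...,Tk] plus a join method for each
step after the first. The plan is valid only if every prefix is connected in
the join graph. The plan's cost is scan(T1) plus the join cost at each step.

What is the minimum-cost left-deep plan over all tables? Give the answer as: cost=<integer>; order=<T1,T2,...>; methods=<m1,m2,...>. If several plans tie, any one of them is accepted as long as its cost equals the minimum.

cost=6600; order=A,B,C; methods=nl_idx,hash

Selinger DP (subsets sized 1..n):
  {C}: scan cost=250, card=250
  {A}: scan cost=200, card=200
  {B}: scan cost=200, card=200
  {AC}: card=25000; try (A,hash)→3700, (C,merge)→4250, (A,merge)→4300, (C,hash)→4400, (C,nl)→50200, (A,nl)→50250; best=3700 via (A,hash)
  {BC}: card=10000; try (B,hash)→3700, (C,merge)→4250, (B,merge)→4300, (C,hash)→4400, (B,nl_idx)→12250, (C,nl)→50200 …(+1); best=3700 via (B,hash)
  {AB}: card=400; try (B,nl_idx)→2200, (B,hash)→3600, (A,hash)→3600, (B,merge)→3800, (A,merge)→3800, (B,nl)→40200 …(+1); best=2200 via (B,nl_idx)
  {ABC}: card=10000; try (C,hash)→6600, (C,merge)→8450, (A,hash)→16900, (B,hash)→31900, (C,nl)→102200, (A,merge)→155500 …(+4); best=6600 via (C,hash)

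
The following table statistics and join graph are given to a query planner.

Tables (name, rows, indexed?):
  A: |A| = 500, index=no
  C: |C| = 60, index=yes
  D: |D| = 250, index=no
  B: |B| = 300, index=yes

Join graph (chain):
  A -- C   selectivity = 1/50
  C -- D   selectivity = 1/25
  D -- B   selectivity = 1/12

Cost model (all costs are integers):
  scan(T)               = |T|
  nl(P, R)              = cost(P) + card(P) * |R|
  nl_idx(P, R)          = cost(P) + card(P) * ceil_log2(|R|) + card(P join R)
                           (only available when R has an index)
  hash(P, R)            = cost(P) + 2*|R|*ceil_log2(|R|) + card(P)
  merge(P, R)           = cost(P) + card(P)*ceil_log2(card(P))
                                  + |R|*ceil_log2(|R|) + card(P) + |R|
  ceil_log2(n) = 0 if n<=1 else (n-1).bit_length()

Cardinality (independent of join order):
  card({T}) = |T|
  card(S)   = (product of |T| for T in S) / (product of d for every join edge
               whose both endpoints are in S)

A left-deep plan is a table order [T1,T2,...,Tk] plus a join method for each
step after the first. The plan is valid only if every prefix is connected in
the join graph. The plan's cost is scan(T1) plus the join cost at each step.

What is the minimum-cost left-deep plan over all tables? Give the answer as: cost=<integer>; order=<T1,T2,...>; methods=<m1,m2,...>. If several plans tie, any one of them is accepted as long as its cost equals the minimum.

cost=17720; order=A,C,D,B; methods=hash,hash,hash

Selinger DP (subsets sized 1..n):
  {A}: scan cost=500, card=500
  {C}: scan cost=60, card=60
  {D}: scan cost=250, card=250
  {B}: scan cost=300, card=300
  {AC}: card=600; try (C,hash)→1720, (C,nl_idx)→4100, (A,merge)→5480, (C,merge)→5920, (A,hash)→9120, (A,nl)→30060 …(+1); best=1720 via (C,hash)
  {CD}: card=600; try (C,hash)→1220, (C,nl_idx)→2350, (D,merge)→2730, (C,merge)→2920, (D,hash)→4120, (D,nl)→15060 …(+1); best=1220 via (C,hash)
  {BD}: card=6250; try (D,hash)→4600, (B,merge)→5500, (D,merge)→5550, (B,hash)→5900, (B,nl_idx)→8750, (B,nl)→75250 …(+1); best=4600 via (D,hash)
  {ACD}: card=6000; try (D,hash)→6320, (D,merge)→10570, (A,hash)→10820, (A,merge)→12820, (D,nl)→151720, (A,nl)→301220; best=6320 via (D,hash)
  {BCD}: card=15000; try (B,hash)→7220, (B,merge)→10820, (C,hash)→11570, (B,nl_idx)→21620, (C,nl_idx)→57100, (C,merge)→92520 …(+2); best=7220 via (B,hash)
  {ABCD}: card=150000; try (B,hash)→17720, (A,hash)→31220, (B,merge)→93320, (B,nl_idx)→210320, (A,merge)→237220, (B,nl)→1806320 …(+1); best=17720 via (B,hash)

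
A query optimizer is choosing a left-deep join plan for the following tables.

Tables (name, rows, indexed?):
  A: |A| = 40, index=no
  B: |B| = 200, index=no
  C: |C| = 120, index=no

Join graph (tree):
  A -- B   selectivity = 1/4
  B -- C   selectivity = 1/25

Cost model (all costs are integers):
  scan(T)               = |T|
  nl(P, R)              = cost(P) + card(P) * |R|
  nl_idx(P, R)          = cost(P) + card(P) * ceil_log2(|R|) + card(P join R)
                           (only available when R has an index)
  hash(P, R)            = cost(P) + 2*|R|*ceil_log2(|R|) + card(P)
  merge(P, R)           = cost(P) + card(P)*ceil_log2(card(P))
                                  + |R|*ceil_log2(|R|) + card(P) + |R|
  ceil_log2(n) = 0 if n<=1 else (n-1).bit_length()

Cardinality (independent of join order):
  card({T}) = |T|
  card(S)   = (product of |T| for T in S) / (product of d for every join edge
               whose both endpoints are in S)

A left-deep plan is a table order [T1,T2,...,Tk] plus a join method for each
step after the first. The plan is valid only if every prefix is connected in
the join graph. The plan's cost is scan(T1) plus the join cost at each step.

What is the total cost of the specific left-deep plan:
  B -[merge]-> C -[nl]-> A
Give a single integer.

step 1: scan B: cost=200, card=200
step 2: join C via merge
    card(P join C) = 200*120/(25) = 960
    cost = 200 + 200*8 + 120*7 + 200 + 120 = 2960
step 3: join A via nl
    card(P join A) = 960*40/(4) = 9600
    cost = 2960 + 960*40 = 41360

41360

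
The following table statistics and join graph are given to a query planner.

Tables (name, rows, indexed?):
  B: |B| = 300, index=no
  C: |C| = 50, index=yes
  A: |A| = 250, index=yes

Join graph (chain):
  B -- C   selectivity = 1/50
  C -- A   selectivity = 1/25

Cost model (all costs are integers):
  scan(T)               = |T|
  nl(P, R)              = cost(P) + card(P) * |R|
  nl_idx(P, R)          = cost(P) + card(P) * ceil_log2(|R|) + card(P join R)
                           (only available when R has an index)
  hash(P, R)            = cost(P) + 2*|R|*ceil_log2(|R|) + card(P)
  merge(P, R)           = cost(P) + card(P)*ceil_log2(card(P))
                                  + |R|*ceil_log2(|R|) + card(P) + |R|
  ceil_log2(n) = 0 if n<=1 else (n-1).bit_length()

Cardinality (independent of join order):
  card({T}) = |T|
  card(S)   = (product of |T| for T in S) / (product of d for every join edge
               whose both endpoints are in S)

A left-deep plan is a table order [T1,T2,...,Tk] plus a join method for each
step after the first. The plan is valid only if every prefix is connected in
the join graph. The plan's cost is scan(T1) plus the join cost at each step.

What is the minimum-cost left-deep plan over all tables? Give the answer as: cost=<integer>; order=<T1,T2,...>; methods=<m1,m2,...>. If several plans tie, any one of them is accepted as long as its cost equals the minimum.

Selinger DP (subsets sized 1..n):
  {B}: scan cost=300, card=300
  {C}: scan cost=50, card=50
  {A}: scan cost=250, card=250
  {BC}: card=300; try (C,hash)→1200, (C,nl_idx)→2400, (B,merge)→3400, (C,merge)→3650, (B,hash)→5500, (B,nl)→15050 …(+1); best=1200 via (C,hash)
  {AC}: card=500; try (A,nl_idx)→950, (C,hash)→1100, (C,nl_idx)→2250, (A,merge)→2650, (C,merge)→2850, (A,hash)→4100 …(+2); best=950 via (A,nl_idx)
  {ABC}: card=3000; try (A,hash)→5500, (A,merge)→6450, (A,nl_idx)→6600, (B,hash)→6850, (B,merge)→8950, (A,nl)→76200 …(+1); best=5500 via (A,hash)

cost=5500; order=B,C,A; methods=hash,hash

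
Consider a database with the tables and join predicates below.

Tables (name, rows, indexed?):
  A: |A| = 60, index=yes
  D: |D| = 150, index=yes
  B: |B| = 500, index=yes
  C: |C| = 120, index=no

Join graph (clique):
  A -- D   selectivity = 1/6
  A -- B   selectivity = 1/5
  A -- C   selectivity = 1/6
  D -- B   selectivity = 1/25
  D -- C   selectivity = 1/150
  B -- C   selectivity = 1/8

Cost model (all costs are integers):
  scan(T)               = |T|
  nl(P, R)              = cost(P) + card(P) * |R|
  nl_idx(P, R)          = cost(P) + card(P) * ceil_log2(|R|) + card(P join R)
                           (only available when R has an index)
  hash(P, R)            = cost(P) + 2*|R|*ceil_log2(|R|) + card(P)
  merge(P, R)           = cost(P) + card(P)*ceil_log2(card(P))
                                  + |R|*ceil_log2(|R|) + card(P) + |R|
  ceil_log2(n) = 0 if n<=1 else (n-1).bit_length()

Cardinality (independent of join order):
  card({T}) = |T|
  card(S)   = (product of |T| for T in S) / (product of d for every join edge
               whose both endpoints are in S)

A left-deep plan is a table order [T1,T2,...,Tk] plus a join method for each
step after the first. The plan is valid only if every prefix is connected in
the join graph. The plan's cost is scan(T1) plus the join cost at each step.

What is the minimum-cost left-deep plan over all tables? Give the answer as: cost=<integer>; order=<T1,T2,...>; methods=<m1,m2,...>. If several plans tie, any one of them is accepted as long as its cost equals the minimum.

Selinger DP (subsets sized 1..n):
  {A}: scan cost=60, card=60
  {D}: scan cost=150, card=150
  {B}: scan cost=500, card=500
  {C}: scan cost=120, card=120
  {AD}: card=1500; try (A,hash)→1020, (D,merge)→1830, (A,merge)→1920, (D,nl_idx)→2040, (D,hash)→2520, (A,nl_idx)→2550 …(+2); best=1020 via (A,hash)
  {AB}: card=6000; try (A,hash)→1720, (B,merge)→5480, (A,merge)→5920, (B,nl_idx)→6600, (B,hash)→9120, (A,nl_idx)→9500 …(+2); best=1720 via (A,hash)
  {AC}: card=1200; try (A,hash)→960, (C,merge)→1440, (A,merge)→1500, (C,hash)→1800, (A,nl_idx)→2040, (C,nl)→7260 …(+1); best=960 via (A,hash)
  {BD}: card=3000; try (D,hash)→3400, (B,nl_idx)→4500, (B,merge)→6500, (D,merge)→6850, (D,nl_idx)→7500, (B,hash)→9300 …(+2); best=3400 via (D,hash)
  {CD}: card=120; try (D,nl_idx)→1200, (C,hash)→1980, (D,merge)→2430, (C,merge)→2460, (D,hash)→2640, (D,nl)→18120 …(+1); best=1200 via (D,nl_idx)
  {BC}: card=7500; try (C,hash)→2680, (B,merge)→6080, (C,merge)→6460, (B,nl_idx)→8700, (B,hash)→9240, (B,nl)→60120 …(+1); best=2680 via (C,hash)
  {ABD}: card=6000; try (A,hash)→7120, (D,hash)→10120, (B,hash)→11520, (B,nl_idx)→20520, (B,merge)→24020, (A,nl_idx)→27400 …(+6); best=7120 via (A,hash)
  {ACD}: card=200; try (A,hash)→2040, (A,nl_idx)→2120, (A,merge)→2580, (C,hash)→4200, (D,hash)→4560, (A,nl)→8400 …(+5); best=2040 via (A,hash)
  {ABC}: card=15000; try (C,hash)→9400, (A,hash)→10900, (B,hash)→11160, (B,merge)→20360, (B,nl_idx)→26760, (A,nl_idx)→62680 …(+5); best=9400 via (C,hash)
  {BCD}: card=300; try (B,nl_idx)→2580, (B,merge)→7160, (C,hash)→8080, (B,hash)→10320, (D,hash)→12580, (C,merge)→43360 …(+5); best=2580 via (B,nl_idx)
  {ABCD}: card=100; try (A,hash)→3600, (B,nl_idx)→3940, (A,nl_idx)→4480, (A,merge)→6000, (B,merge)→8840, (B,hash)→11240 …(+9); best=3600 via (A,hash)

cost=3600; order=C,D,B,A; methods=nl_idx,nl_idx,hash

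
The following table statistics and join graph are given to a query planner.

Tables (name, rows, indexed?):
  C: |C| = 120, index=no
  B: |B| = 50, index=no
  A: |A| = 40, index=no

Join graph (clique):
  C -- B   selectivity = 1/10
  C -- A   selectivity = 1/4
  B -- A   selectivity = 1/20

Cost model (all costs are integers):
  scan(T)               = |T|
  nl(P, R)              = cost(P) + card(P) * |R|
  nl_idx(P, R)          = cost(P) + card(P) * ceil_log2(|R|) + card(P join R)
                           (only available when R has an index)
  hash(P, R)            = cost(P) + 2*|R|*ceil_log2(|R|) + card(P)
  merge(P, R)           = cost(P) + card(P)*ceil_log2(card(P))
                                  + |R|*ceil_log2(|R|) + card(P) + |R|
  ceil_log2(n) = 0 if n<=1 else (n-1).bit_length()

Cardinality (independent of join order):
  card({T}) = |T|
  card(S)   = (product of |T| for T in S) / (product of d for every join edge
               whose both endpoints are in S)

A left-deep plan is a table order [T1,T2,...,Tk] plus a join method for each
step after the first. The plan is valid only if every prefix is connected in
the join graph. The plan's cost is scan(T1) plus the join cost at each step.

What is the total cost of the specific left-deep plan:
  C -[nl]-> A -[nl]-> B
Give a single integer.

64920

step 1: scan C: cost=120, card=120
step 2: join A via nl
    card(P join A) = 120*40/(4) = 1200
    cost = 120 + 120*40 = 4920
step 3: join B via nl
    card(P join B) = 1200*50/(10*20) = 300
    cost = 4920 + 1200*50 = 64920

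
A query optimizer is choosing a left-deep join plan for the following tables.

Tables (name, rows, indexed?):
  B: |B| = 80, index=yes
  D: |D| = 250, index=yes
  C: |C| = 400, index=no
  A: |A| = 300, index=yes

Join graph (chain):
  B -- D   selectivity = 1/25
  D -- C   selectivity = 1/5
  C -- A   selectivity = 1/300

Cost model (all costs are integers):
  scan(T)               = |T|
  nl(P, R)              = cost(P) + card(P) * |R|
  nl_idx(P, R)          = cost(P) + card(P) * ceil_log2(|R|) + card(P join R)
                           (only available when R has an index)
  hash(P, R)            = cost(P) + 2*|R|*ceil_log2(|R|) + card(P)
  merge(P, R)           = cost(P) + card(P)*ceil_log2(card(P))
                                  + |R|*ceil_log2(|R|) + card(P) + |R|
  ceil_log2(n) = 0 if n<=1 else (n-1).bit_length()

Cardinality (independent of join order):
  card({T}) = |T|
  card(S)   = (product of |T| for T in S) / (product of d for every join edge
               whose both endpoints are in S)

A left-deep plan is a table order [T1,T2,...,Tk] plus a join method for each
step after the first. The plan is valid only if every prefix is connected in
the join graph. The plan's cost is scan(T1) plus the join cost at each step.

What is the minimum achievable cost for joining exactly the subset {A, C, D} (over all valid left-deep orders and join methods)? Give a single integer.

8800

Selinger DP over subsets of {A,C,D}:
  {D}: scan cost=250, card=250
  {C}: scan cost=400, card=400
  {A}: scan cost=300, card=300
  {CD}: card=20000; try (D,hash)→4800, (C,merge)→6500, (D,merge)→6650, (C,hash)→7700, (D,nl_idx)→23600, (C,nl)→100250 …(+1); best=4800 via (D,hash)
  {AC}: card=400; try (A,nl_idx)→4400, (A,hash)→6200, (C,merge)→7300, (A,merge)→7400, (C,hash)→7800, (C,nl)→120300 …(+1); best=4400 via (A,nl_idx)
  {ACD}: card=20000; try (D,hash)→8800, (D,merge)→10650, (D,nl_idx)→27600, (A,hash)→30200, (D,nl)→104400, (A,nl_idx)→204800 …(+2); best=8800 via (D,hash)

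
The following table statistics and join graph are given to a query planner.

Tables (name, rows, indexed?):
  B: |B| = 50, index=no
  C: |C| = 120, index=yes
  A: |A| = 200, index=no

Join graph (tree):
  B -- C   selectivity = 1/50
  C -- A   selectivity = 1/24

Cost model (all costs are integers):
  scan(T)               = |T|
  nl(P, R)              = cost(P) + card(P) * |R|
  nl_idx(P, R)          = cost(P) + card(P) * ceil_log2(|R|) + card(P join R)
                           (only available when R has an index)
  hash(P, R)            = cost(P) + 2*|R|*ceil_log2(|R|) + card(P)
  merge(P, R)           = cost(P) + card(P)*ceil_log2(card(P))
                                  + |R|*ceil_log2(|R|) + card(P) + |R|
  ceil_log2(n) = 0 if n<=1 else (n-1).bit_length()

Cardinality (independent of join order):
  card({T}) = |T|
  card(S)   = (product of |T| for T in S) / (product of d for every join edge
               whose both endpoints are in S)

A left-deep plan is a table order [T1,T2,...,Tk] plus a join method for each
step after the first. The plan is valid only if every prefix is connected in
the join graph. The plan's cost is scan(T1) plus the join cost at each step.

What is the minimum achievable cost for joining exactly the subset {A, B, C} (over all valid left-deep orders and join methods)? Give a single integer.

3280

Selinger DP over subsets of {A,B,C}:
  {B}: scan cost=50, card=50
  {C}: scan cost=120, card=120
  {A}: scan cost=200, card=200
  {BC}: card=120; try (C,nl_idx)→520, (B,hash)→840, (C,merge)→1360, (B,merge)→1430, (C,hash)→1780, (C,nl)→6050 …(+1); best=520 via (C,nl_idx)
  {AC}: card=1000; try (C,hash)→2080, (C,nl_idx)→2600, (A,merge)→2880, (C,merge)→2960, (A,hash)→3440, (A,nl)→24120 …(+1); best=2080 via (C,hash)
  {ABC}: card=1000; try (A,merge)→3280, (B,hash)→3680, (A,hash)→3840, (B,merge)→13430, (A,nl)→24520, (B,nl)→52080; best=3280 via (A,merge)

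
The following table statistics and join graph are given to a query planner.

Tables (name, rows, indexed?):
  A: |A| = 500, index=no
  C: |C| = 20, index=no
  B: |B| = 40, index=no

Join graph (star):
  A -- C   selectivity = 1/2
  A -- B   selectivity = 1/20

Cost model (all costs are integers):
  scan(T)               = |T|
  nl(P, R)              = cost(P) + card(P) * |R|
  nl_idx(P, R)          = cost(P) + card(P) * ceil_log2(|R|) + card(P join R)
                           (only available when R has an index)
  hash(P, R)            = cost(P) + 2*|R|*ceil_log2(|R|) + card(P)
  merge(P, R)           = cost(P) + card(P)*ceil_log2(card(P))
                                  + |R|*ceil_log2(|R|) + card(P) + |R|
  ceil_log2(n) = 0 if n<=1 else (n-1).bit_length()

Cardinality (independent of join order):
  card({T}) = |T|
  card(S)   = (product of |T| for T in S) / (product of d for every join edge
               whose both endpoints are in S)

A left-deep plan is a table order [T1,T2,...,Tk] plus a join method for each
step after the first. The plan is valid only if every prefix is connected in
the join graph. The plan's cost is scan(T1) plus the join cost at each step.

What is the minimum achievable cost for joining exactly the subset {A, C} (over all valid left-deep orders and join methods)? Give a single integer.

Selinger DP over subsets of {A,C}:
  {A}: scan cost=500, card=500
  {C}: scan cost=20, card=20
  {AC}: card=5000; try (C,hash)→1200, (A,merge)→5140, (C,merge)→5620, (A,hash)→9040, (A,nl)→10020, (C,nl)→10500; best=1200 via (C,hash)

1200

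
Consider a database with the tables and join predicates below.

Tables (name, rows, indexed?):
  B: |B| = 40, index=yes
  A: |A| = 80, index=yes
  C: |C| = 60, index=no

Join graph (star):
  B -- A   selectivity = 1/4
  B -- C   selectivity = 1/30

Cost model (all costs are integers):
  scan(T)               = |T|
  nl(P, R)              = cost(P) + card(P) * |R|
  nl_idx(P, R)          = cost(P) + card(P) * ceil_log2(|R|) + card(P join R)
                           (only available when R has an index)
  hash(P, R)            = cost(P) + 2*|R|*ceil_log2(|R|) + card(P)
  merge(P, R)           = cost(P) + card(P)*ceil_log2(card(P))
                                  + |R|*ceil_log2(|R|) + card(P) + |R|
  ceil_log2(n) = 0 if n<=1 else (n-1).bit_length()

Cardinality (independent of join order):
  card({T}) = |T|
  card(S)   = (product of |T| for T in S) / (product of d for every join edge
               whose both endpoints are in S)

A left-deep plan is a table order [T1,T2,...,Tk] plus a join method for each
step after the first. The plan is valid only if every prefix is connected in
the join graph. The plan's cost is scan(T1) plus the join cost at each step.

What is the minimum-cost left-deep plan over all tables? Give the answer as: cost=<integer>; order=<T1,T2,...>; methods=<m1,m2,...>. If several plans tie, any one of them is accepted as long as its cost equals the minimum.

Selinger DP (subsets sized 1..n):
  {B}: scan cost=40, card=40
  {A}: scan cost=80, card=80
  {C}: scan cost=60, card=60
  {AB}: card=800; try (B,hash)→640, (A,merge)→960, (B,merge)→1000, (A,nl_idx)→1120, (A,hash)→1200, (B,nl_idx)→1360 …(+2); best=640 via (B,hash)
  {BC}: card=80; try (B,nl_idx)→500, (B,hash)→600, (C,merge)→740, (B,merge)→760, (C,hash)→800, (C,nl)→2440 …(+1); best=500 via (B,nl_idx)
  {ABC}: card=1600; try (A,hash)→1700, (A,merge)→1780, (C,hash)→2160, (A,nl_idx)→2660, (A,nl)→6900, (C,merge)→9860 …(+1); best=1700 via (A,hash)

cost=1700; order=C,B,A; methods=nl_idx,hash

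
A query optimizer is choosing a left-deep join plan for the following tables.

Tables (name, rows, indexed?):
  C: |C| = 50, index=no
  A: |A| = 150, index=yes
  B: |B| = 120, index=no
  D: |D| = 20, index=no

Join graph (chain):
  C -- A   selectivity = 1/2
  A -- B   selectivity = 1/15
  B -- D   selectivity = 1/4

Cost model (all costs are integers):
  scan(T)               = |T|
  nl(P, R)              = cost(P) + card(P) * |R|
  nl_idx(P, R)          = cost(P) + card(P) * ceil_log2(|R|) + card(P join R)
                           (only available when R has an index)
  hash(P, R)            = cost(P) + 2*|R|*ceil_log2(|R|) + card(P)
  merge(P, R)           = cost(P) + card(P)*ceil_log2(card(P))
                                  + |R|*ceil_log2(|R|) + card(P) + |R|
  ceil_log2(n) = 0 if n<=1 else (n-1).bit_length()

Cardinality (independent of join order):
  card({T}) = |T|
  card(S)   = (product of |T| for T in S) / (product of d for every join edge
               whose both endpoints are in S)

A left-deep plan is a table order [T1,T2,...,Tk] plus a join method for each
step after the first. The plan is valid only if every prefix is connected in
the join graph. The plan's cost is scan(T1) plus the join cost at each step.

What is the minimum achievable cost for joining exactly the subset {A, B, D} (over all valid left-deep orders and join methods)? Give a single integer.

Selinger DP over subsets of {A,B,D}:
  {A}: scan cost=150, card=150
  {B}: scan cost=120, card=120
  {D}: scan cost=20, card=20
  {AB}: card=1200; try (B,hash)→1980, (A,nl_idx)→2280, (A,merge)→2430, (B,merge)→2460, (A,hash)→2640, (A,nl)→18120 …(+1); best=1980 via (B,hash)
  {BD}: card=600; try (D,hash)→440, (B,merge)→1100, (D,merge)→1200, (B,hash)→1720, (B,nl)→2420, (D,nl)→2520; best=440 via (D,hash)
  {ABD}: card=6000; try (D,hash)→3380, (A,hash)→3440, (A,merge)→8390, (A,nl_idx)→11240, (D,merge)→16500, (D,nl)→25980 …(+1); best=3380 via (D,hash)

3380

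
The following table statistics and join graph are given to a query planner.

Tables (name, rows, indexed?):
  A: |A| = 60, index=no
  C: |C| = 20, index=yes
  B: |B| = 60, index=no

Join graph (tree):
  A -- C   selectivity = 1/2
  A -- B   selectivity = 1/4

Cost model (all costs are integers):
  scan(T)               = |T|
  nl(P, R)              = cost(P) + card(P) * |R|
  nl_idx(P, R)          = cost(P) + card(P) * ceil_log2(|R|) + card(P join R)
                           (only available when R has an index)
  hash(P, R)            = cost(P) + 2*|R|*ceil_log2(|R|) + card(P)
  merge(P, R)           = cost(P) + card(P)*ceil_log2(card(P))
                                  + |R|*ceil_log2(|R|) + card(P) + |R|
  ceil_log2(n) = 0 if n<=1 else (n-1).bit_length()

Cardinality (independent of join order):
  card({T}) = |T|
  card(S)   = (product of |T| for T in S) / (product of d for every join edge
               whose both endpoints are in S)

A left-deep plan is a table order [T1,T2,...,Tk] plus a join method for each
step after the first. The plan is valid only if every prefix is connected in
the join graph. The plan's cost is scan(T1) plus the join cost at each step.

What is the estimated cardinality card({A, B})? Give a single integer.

900

Tables in S: A(60), B(60)
Edges inside S: A-B(d=4)
numerator = 60 * 60 = 3600
denominator = 4 = 4
card(S) = 3600 / 4 = 900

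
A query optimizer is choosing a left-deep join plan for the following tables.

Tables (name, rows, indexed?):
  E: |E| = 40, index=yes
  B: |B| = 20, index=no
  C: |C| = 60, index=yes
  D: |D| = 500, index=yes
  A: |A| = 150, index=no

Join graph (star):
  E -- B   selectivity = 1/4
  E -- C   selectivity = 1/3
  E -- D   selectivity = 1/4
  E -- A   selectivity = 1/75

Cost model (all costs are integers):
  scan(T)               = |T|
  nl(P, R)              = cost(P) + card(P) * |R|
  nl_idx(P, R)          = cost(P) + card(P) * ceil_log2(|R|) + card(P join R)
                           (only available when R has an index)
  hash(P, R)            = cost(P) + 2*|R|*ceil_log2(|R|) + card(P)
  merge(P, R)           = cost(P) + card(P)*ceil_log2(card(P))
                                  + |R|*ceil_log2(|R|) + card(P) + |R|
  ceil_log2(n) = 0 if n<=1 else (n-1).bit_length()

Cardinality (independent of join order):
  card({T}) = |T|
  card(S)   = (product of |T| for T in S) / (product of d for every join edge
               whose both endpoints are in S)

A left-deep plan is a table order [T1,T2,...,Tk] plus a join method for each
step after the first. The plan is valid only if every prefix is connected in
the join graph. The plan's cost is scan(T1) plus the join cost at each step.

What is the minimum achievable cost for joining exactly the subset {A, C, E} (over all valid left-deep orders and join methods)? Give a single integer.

1580

Selinger DP over subsets of {A,C,E}:
  {E}: scan cost=40, card=40
  {C}: scan cost=60, card=60
  {A}: scan cost=150, card=150
  {CE}: card=800; try (E,hash)→600, (C,merge)→740, (E,merge)→760, (C,hash)→800, (C,nl_idx)→1080, (E,nl_idx)→1220 …(+2); best=600 via (E,hash)
  {AE}: card=80; try (E,hash)→780, (E,nl_idx)→1130, (A,merge)→1670, (E,merge)→1780, (A,hash)→2480, (A,nl)→6040 …(+1); best=780 via (E,hash)
  {ACE}: card=1600; try (C,hash)→1580, (C,merge)→1840, (C,nl_idx)→2860, (A,hash)→3800, (C,nl)→5580, (A,merge)→10750 …(+1); best=1580 via (C,hash)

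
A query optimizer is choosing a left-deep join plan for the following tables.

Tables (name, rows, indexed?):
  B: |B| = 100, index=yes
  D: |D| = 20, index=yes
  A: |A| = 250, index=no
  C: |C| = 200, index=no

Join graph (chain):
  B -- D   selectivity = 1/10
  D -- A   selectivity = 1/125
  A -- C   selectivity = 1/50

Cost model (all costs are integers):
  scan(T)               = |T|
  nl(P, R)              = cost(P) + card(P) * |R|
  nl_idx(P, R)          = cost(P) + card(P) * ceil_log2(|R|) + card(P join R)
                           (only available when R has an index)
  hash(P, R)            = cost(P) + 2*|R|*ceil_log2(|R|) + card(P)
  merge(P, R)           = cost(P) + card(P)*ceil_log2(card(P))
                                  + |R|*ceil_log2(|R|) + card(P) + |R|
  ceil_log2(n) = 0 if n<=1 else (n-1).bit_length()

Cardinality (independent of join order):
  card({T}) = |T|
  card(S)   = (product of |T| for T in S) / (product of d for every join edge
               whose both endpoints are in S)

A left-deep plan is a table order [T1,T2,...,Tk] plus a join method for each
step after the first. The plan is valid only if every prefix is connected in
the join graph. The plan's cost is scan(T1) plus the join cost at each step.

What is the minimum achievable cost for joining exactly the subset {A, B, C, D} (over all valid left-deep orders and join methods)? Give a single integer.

Selinger DP over subsets of {A,B,C,D}:
  {B}: scan cost=100, card=100
  {D}: scan cost=20, card=20
  {A}: scan cost=250, card=250
  {C}: scan cost=200, card=200
  {BD}: card=200; try (B,nl_idx)→360, (D,hash)→400, (D,nl_idx)→800, (B,merge)→940, (D,merge)→1020, (B,hash)→1440 …(+2); best=360 via (B,nl_idx)
  {AD}: card=40; try (D,hash)→700, (D,nl_idx)→1540, (A,merge)→2390, (D,merge)→2620, (A,hash)→4040, (A,nl)→5020 …(+1); best=700 via (D,hash)
  {AC}: card=1000; try (C,hash)→3700, (A,merge)→4250, (C,merge)→4300, (A,hash)→4400, (A,nl)→50200, (C,nl)→50250; best=3700 via (C,hash)
  {ABD}: card=400; try (B,nl_idx)→1380, (B,merge)→1780, (B,hash)→2140, (A,merge)→4410, (A,hash)→4560, (B,nl)→4700 …(+1); best=1380 via (B,nl_idx)
  {ACD}: card=160; try (C,merge)→2780, (C,hash)→3940, (D,hash)→4900, (C,nl)→8700, (D,nl_idx)→8860, (D,merge)→14820 …(+1); best=2780 via (C,merge)
  {ABCD}: card=1600; try (B,hash)→4340, (C,hash)→4980, (B,merge)→5020, (B,nl_idx)→5500, (C,merge)→7180, (B,nl)→18780 …(+1); best=4340 via (B,hash)

4340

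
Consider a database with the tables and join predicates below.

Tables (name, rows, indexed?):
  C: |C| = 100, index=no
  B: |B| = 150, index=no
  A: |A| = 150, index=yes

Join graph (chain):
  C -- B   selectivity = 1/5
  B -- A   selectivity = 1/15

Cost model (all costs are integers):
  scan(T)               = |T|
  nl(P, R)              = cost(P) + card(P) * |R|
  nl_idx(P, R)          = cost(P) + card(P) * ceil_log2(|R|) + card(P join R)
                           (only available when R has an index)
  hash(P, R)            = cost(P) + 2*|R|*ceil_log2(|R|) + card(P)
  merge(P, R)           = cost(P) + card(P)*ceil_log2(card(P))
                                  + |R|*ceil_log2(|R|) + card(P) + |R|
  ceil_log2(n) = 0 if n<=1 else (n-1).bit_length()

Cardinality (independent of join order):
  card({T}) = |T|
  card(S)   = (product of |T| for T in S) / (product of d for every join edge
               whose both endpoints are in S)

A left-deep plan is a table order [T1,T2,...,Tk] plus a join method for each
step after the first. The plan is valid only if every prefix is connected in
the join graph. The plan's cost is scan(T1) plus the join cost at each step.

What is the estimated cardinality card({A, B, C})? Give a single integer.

Tables in S: A(150), B(150), C(100)
Edges inside S: C-B(d=5), B-A(d=15)
numerator = 150 * 150 * 100 = 2250000
denominator = 5 * 15 = 75
card(S) = 2250000 / 75 = 30000

30000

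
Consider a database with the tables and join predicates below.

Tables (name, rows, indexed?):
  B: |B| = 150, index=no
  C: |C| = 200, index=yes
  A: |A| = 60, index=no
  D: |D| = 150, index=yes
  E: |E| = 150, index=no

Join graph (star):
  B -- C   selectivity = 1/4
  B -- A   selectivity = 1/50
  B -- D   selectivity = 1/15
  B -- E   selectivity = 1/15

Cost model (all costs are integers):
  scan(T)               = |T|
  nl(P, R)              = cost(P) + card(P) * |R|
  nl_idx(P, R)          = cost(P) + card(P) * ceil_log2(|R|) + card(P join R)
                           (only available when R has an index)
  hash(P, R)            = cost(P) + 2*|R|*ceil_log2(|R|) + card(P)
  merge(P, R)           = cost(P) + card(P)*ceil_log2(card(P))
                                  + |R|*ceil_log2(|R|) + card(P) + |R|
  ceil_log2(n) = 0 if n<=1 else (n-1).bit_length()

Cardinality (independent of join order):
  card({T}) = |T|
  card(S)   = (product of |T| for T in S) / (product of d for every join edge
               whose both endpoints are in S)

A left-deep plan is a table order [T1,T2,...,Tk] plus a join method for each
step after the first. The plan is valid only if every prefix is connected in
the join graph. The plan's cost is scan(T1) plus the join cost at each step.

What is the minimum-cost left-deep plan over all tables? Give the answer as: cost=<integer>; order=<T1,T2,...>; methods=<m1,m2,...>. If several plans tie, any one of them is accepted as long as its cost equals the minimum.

Selinger DP (subsets sized 1..n):
  {B}: scan cost=150, card=150
  {C}: scan cost=200, card=200
  {A}: scan cost=60, card=60
  {D}: scan cost=150, card=150
  {E}: scan cost=150, card=150
  {BC}: card=7500; try (B,hash)→2800, (C,merge)→3300, (B,merge)→3350, (C,hash)→3500, (C,nl_idx)→8850, (C,nl)→30150 …(+1); best=2800 via (B,hash)
  {AB}: card=180; try (A,hash)→1020, (B,merge)→1830, (A,merge)→1920, (B,hash)→2520, (B,nl)→9060, (A,nl)→9150; best=1020 via (A,hash)
  {BD}: card=1500; try (D,hash)→2700, (B,hash)→2700, (D,merge)→2850, (D,nl_idx)→2850, (B,merge)→2850, (D,nl)→22650 …(+1); best=2700 via (D,hash)
  {BE}: card=1500; try (E,hash)→2700, (B,hash)→2700, (E,merge)→2850, (B,merge)→2850, (E,nl)→22650, (B,nl)→22650; best=2700 via (E,hash)
  {ABC}: card=9000; try (C,hash)→4400, (C,merge)→4440, (A,hash)→11020, (C,nl_idx)→11460, (C,nl)→37020, (A,merge)→108220 …(+1); best=4400 via (C,hash)
  {BCD}: card=75000; try (C,hash)→7400, (D,hash)→12700, (C,merge)→22500, (C,nl_idx)→89700, (D,merge)→109150, (D,nl_idx)→137800 …(+2); best=7400 via (C,hash)
  {BCE}: card=75000; try (C,hash)→7400, (E,hash)→12700, (C,merge)→22500, (C,nl_idx)→89700, (E,merge)→109150, (C,nl)→302700 …(+1); best=7400 via (C,hash)
  {ABD}: card=1800; try (D,hash)→3600, (D,merge)→3990, (D,nl_idx)→4260, (A,hash)→4920, (A,merge)→21120, (D,nl)→28020 …(+1); best=3600 via (D,hash)
  {ABE}: card=1800; try (E,hash)→3600, (E,merge)→3990, (A,hash)→4920, (A,merge)→21120, (E,nl)→28020, (A,nl)→92700; best=3600 via (E,hash)
  {BDE}: card=15000; try (E,hash)→6600, (D,hash)→6600, (E,merge)→22050, (D,merge)→22050, (D,nl_idx)→29700, (E,nl)→227700 …(+1); best=6600 via (E,hash)
  {ABCD}: card=90000; try (C,hash)→8600, (D,hash)→15800, (C,merge)→27000, (A,hash)→83120, (C,nl_idx)→108000, (D,merge)→140750 …(+5); best=8600 via (C,hash)
  {ABCE}: card=90000; try (C,hash)→8600, (E,hash)→15800, (C,merge)→27000, (A,hash)→83120, (C,nl_idx)→108000, (E,merge)→140750 …(+4); best=8600 via (C,hash)
  {BCDE}: card=750000; try (C,hash)→24800, (E,hash)→84800, (D,hash)→84800, (C,merge)→233400, (C,nl_idx)→876600, (D,nl_idx)→1357400 …(+5); best=24800 via (C,hash)
  {ABDE}: card=18000; try (E,hash)→7800, (D,hash)→7800, (A,hash)→22320, (E,merge)→26550, (D,merge)→26550, (D,nl_idx)→36000 …(+4); best=7800 via (E,hash)
  {ABCDE}: card=900000; try (C,hash)→29000, (E,hash)→101000, (D,hash)→101000, (C,merge)→297600, (A,hash)→775520, (C,nl_idx)→1051800 …(+8); best=29000 via (C,hash)

cost=29000; order=B,A,D,E,C; methods=hash,hash,hash,hash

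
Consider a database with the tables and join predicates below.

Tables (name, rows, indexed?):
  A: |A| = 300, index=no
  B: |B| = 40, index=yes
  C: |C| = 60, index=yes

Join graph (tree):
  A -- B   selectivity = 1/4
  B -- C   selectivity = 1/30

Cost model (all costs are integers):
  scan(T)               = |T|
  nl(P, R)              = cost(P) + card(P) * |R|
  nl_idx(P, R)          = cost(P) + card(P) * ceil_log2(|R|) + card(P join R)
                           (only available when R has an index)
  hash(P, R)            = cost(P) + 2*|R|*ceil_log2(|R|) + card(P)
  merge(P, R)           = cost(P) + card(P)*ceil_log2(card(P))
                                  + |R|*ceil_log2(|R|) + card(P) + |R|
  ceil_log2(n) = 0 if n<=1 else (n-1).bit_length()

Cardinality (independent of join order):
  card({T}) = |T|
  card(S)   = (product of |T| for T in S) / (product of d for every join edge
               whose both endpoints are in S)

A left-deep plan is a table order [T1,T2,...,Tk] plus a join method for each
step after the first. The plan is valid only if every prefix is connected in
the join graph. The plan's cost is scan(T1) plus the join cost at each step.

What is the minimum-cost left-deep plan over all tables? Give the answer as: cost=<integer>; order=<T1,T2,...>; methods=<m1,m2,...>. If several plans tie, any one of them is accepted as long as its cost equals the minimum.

cost=4000; order=B,C,A; methods=nl_idx,merge

Selinger DP (subsets sized 1..n):
  {A}: scan cost=300, card=300
  {B}: scan cost=40, card=40
  {C}: scan cost=60, card=60
  {AB}: card=3000; try (B,hash)→1080, (A,merge)→3320, (B,merge)→3580, (B,nl_idx)→5100, (A,hash)→5480, (A,nl)→12040 …(+1); best=1080 via (B,hash)
  {BC}: card=80; try (C,nl_idx)→360, (B,nl_idx)→500, (B,hash)→600, (C,merge)→740, (B,merge)→760, (C,hash)→800 …(+2); best=360 via (C,nl_idx)
  {ABC}: card=6000; try (A,merge)→4000, (C,hash)→4800, (A,hash)→5840, (A,nl)→24360, (C,nl_idx)→25080, (C,merge)→40500 …(+1); best=4000 via (A,merge)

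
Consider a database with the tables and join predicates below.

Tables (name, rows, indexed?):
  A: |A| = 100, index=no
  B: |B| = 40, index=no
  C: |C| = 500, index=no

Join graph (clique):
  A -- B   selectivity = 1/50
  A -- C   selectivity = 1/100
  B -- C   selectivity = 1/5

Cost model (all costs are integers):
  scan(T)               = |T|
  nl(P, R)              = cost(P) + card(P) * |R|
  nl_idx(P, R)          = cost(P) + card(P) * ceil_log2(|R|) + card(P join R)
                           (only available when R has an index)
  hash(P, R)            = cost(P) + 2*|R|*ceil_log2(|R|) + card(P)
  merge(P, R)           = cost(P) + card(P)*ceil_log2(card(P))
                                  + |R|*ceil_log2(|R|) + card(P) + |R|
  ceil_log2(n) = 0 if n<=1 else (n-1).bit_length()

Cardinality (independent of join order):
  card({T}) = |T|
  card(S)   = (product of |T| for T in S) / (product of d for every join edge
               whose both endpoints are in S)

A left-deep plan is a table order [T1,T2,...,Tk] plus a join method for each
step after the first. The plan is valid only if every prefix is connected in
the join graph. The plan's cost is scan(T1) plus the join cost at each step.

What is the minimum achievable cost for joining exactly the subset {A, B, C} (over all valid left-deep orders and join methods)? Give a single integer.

Selinger DP over subsets of {A,B,C}:
  {A}: scan cost=100, card=100
  {B}: scan cost=40, card=40
  {C}: scan cost=500, card=500
  {AB}: card=80; try (B,hash)→680, (A,merge)→1120, (B,merge)→1180, (A,hash)→1480, (A,nl)→4040, (B,nl)→4100; best=680 via (B,hash)
  {AC}: card=500; try (A,hash)→2400, (C,merge)→5900, (A,merge)→6300, (C,hash)→9200, (C,nl)→50100, (A,nl)→50500; best=2400 via (A,hash)
  {BC}: card=4000; try (B,hash)→1480, (C,merge)→5320, (B,merge)→5780, (C,hash)→9080, (C,nl)→20040, (B,nl)→20500; best=1480 via (B,hash)
  {ABC}: card=80; try (B,hash)→3380, (C,merge)→6320, (A,hash)→6880, (B,merge)→7680, (C,hash)→9760, (B,nl)→22400 …(+3); best=3380 via (B,hash)

3380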